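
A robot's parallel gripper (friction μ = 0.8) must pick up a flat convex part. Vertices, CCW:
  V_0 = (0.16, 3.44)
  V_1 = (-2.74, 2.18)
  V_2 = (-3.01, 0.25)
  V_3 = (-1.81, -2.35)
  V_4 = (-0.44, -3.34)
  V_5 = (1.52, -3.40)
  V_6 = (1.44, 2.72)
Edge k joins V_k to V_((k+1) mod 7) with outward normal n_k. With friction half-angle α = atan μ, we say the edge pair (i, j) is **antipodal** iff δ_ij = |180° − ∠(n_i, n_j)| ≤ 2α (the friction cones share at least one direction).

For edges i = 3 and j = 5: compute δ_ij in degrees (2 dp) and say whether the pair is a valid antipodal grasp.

δ = 53.40°, valid

α = atan 0.8 = 38.66°;  2α = 77.32°
edge 3: e_3 = (+1.37, -0.99);  n_3 = (-0.5857, -0.8105)
edge 5: e_5 = (-0.08, +6.12);  n_5 = (+0.9999, +0.0131)
∠(n_3, n_5) = 126.60°
δ = |180° − 126.60°| = 53.40°
53.40° ≤ 2α = 77.32°  →  valid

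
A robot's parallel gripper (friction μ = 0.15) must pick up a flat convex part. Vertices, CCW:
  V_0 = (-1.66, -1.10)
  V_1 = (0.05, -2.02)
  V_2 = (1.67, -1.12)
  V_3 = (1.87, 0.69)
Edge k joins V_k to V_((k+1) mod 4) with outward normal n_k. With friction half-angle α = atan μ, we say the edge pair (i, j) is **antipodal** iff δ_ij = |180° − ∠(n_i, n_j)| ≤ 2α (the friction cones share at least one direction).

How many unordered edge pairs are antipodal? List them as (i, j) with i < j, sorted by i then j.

α = atan 0.15 = 8.53°;  2α = 17.06°
n_0 = (-0.4738, -0.8806)
n_1 = (+0.4856, -0.8742)
n_2 = (+0.9940, -0.1098)
n_3 = (-0.4523, +0.8919)
  (0,1): δ = 122.66°  ·
  (0,2): δ = 68.02°  ·
  (0,3): δ = 55.17°  ·
  (1,2): δ = 125.36°  ·
  (1,3): δ = 2.17°  ✓
  (2,3): δ = 56.81°  ·
antipodal pairs: 1

count = 1; pairs: (1,3)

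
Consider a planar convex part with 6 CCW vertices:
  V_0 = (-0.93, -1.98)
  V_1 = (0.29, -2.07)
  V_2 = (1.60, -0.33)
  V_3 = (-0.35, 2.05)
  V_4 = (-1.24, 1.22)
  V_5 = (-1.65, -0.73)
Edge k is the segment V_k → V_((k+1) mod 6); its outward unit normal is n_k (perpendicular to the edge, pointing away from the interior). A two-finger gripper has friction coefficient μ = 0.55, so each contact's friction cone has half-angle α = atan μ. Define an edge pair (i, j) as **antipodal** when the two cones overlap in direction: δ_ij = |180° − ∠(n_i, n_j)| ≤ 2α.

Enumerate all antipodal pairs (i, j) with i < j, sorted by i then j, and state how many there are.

count = 6; pairs: (0,2), (0,3), (1,3), (1,4), (2,4), (2,5)

α = atan 0.55 = 28.81°;  2α = 57.62°
n_0 = (-0.0736, -0.9973)
n_1 = (+0.7989, -0.6015)
n_2 = (+0.7735, +0.6338)
n_3 = (-0.6820, +0.7313)
n_4 = (-0.9786, +0.2058)
n_5 = (-0.8665, -0.4991)
  (0,1): δ = 122.76°  ·
  (0,2): δ = 46.45°  ✓
  (0,3): δ = 47.22°  ✓
  (0,4): δ = 82.35°  ·
  (0,5): δ = 124.16°  ·
  (1,2): δ = 103.70°  ·
  (1,3): δ = 10.02°  ✓
  (1,4): δ = 25.10°  ✓
  (1,5): δ = 66.92°  ·
  (2,3): δ = 86.33°  ·
  (2,4): δ = 51.20°  ✓
  (2,5): δ = 9.39°  ✓
  (3,4): δ = 144.88°  ·
  (3,5): δ = 103.06°  ·
  (4,5): δ = 138.18°  ·
antipodal pairs: 6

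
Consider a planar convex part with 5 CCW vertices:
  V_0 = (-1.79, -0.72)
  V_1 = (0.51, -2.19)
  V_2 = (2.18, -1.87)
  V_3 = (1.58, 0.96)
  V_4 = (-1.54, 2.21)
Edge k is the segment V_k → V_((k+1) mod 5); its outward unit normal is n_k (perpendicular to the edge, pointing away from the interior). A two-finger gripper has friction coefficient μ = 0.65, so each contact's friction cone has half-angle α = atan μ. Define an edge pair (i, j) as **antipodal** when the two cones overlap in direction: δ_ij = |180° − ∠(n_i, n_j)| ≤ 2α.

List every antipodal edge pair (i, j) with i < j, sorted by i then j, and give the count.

α = atan 0.65 = 33.02°;  2α = 66.05°
n_0 = (-0.5385, -0.8426)
n_1 = (+0.1882, -0.9821)
n_2 = (+0.9783, +0.2074)
n_3 = (+0.3719, +0.9283)
n_4 = (-0.9964, +0.0850)
  (0,1): δ = 136.57°  ·
  (0,2): δ = 45.45°  ✓
  (0,3): δ = 10.75°  ✓
  (0,4): δ = 117.71°  ·
  (1,2): δ = 88.88°  ·
  (1,3): δ = 32.68°  ✓
  (1,4): δ = 74.28°  ·
  (2,3): δ = 123.80°  ·
  (2,4): δ = 16.85°  ✓
  (3,4): δ = 73.04°  ·
antipodal pairs: 4

count = 4; pairs: (0,2), (0,3), (1,3), (2,4)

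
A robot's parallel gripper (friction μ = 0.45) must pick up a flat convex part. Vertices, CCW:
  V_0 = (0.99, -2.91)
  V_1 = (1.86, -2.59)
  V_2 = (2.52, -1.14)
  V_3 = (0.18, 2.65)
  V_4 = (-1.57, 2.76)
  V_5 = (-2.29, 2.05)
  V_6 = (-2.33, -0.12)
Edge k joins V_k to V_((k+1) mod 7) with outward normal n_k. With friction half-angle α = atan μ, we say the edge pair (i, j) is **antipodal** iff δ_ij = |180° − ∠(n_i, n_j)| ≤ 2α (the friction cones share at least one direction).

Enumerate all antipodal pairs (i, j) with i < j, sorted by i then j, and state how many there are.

α = atan 0.45 = 24.23°;  2α = 48.46°
n_0 = (+0.3452, -0.9385)
n_1 = (+0.9102, -0.4143)
n_2 = (+0.8509, +0.5253)
n_3 = (+0.0627, +0.9980)
n_4 = (-0.7021, +0.7120)
n_5 = (-0.9998, +0.0184)
n_6 = (-0.6434, -0.7656)
  (0,1): δ = 134.67°  ·
  (0,2): δ = 78.50°  ·
  (0,3): δ = 23.79°  ✓
  (0,4): δ = 24.41°  ✓
  (0,5): δ = 68.75°  ·
  (0,6): δ = 119.76°  ·
  (1,2): δ = 123.83°  ·
  (1,3): δ = 69.12°  ·
  (1,4): δ = 20.93°  ✓
  (1,5): δ = 23.42°  ✓
  (1,6): δ = 74.43°  ·
  (2,3): δ = 125.29°  ·
  (2,4): δ = 77.09°  ·
  (2,5): δ = 32.75°  ✓
  (2,6): δ = 18.27°  ✓
  (3,4): δ = 131.80°  ·
  (3,5): δ = 87.46°  ·
  (3,6): δ = 36.45°  ✓
  (4,5): δ = 135.66°  ·
  (4,6): δ = 84.64°  ·
  (5,6): δ = 128.99°  ·
antipodal pairs: 7

count = 7; pairs: (0,3), (0,4), (1,4), (1,5), (2,5), (2,6), (3,6)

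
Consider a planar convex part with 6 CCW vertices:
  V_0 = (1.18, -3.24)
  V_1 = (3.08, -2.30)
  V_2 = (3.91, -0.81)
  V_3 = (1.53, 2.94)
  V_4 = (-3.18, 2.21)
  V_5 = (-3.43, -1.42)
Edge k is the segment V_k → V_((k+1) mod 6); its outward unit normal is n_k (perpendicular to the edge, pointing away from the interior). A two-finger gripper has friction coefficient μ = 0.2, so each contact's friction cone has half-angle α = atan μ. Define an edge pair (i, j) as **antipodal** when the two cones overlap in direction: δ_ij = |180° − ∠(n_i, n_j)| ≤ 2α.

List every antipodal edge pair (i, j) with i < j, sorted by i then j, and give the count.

count = 1; pairs: (0,3)

α = atan 0.2 = 11.31°;  2α = 22.62°
n_0 = (+0.4434, -0.8963)
n_1 = (+0.8736, -0.4866)
n_2 = (+0.8443, +0.5359)
n_3 = (-0.1532, +0.9882)
n_4 = (-0.9976, +0.0687)
n_5 = (-0.3672, -0.9301)
  (0,1): δ = 145.44°  ·
  (0,2): δ = 83.92°  ·
  (0,3): δ = 17.51°  ✓
  (0,4): δ = 59.74°  ·
  (0,5): δ = 132.13°  ·
  (1,2): δ = 118.48°  ·
  (1,3): δ = 52.07°  ·
  (1,4): δ = 25.18°  ·
  (1,5): δ = 97.58°  ·
  (2,3): δ = 113.59°  ·
  (2,4): δ = 36.34°  ·
  (2,5): δ = 36.05°  ·
  (3,4): δ = 102.75°  ·
  (3,5): δ = 30.35°  ·
  (4,5): δ = 107.60°  ·
antipodal pairs: 1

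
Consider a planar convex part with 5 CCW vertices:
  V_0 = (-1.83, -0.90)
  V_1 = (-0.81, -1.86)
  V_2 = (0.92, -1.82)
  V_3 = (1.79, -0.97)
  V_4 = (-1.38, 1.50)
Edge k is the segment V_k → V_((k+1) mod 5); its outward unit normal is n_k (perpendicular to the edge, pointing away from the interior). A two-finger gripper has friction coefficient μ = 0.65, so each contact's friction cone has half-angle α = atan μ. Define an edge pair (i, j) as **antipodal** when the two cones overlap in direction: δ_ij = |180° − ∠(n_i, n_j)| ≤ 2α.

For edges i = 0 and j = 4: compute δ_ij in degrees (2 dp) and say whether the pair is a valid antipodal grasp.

α = atan 0.65 = 33.02°;  2α = 66.05°
edge 0: e_0 = (+1.02, -0.96);  n_0 = (-0.6854, -0.7282)
edge 4: e_4 = (-0.45, -2.40);  n_4 = (-0.9829, +0.1843)
∠(n_0, n_4) = 57.36°
δ = |180° − 57.36°| = 122.64°
122.64° > 2α = 66.05°  →  invalid

δ = 122.64°, invalid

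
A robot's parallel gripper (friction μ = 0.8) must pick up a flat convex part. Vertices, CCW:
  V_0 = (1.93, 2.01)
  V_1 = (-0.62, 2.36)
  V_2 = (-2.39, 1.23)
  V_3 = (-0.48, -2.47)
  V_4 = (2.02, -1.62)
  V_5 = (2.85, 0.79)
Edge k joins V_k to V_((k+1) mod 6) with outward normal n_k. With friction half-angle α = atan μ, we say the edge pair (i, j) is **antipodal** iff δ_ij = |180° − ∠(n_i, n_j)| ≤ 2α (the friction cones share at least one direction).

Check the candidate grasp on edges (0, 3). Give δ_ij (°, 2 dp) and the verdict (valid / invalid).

δ = 26.59°, valid

α = atan 0.8 = 38.66°;  2α = 77.32°
edge 0: e_0 = (-2.55, +0.35);  n_0 = (+0.1360, +0.9907)
edge 3: e_3 = (+2.50, +0.85);  n_3 = (+0.3219, -0.9468)
∠(n_0, n_3) = 153.41°
δ = |180° − 153.41°| = 26.59°
26.59° ≤ 2α = 77.32°  →  valid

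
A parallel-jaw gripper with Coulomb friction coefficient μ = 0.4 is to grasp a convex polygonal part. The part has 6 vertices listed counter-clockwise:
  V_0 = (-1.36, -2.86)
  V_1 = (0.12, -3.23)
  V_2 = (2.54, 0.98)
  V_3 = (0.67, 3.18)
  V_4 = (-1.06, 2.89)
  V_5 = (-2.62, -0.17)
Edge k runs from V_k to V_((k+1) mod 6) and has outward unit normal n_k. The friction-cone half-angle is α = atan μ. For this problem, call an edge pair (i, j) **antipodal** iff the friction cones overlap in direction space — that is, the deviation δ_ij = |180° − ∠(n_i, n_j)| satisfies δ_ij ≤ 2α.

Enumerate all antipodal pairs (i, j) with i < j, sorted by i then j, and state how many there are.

count = 4; pairs: (0,2), (0,3), (1,4), (2,5)

α = atan 0.4 = 21.80°;  2α = 43.60°
n_0 = (-0.2425, -0.9701)
n_1 = (+0.8670, -0.4984)
n_2 = (+0.7619, +0.6476)
n_3 = (-0.1653, +0.9862)
n_4 = (-0.8909, +0.4542)
n_5 = (-0.9056, -0.4242)
  (0,1): δ = 105.85°  ·
  (0,2): δ = 35.60°  ✓
  (0,3): δ = 23.55°  ✓
  (0,4): δ = 77.02°  ·
  (0,5): δ = 129.13°  ·
  (1,2): δ = 109.74°  ·
  (1,3): δ = 50.59°  ·
  (1,4): δ = 2.88°  ✓
  (1,5): δ = 54.99°  ·
  (2,3): δ = 120.85°  ·
  (2,4): δ = 67.38°  ·
  (2,5): δ = 15.27°  ✓
  (3,4): δ = 126.53°  ·
  (3,5): δ = 74.42°  ·
  (4,5): δ = 127.89°  ·
antipodal pairs: 4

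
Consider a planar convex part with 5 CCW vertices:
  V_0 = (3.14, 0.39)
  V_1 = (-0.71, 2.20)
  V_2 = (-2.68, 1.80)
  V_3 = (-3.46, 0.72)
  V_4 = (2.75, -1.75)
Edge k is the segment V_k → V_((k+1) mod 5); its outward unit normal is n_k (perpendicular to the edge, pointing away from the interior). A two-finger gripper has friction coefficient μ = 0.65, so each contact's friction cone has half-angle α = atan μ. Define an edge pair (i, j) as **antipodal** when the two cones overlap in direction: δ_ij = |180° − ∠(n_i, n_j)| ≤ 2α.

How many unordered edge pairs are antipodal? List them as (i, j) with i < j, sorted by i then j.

count = 3; pairs: (0,3), (1,3), (2,4)

α = atan 0.65 = 33.02°;  2α = 66.05°
n_0 = (+0.4255, +0.9050)
n_1 = (-0.1990, +0.9800)
n_2 = (-0.8107, +0.5855)
n_3 = (-0.3696, -0.9292)
n_4 = (+0.9838, -0.1793)
  (0,1): δ = 143.34°  ·
  (0,2): δ = 100.66°  ·
  (0,3): δ = 3.49°  ✓
  (0,4): δ = 104.85°  ·
  (1,2): δ = 137.32°  ·
  (1,3): δ = 33.17°  ✓
  (1,4): δ = 68.19°  ·
  (2,3): δ = 75.85°  ·
  (2,4): δ = 25.51°  ✓
  (3,4): δ = 78.64°  ·
antipodal pairs: 3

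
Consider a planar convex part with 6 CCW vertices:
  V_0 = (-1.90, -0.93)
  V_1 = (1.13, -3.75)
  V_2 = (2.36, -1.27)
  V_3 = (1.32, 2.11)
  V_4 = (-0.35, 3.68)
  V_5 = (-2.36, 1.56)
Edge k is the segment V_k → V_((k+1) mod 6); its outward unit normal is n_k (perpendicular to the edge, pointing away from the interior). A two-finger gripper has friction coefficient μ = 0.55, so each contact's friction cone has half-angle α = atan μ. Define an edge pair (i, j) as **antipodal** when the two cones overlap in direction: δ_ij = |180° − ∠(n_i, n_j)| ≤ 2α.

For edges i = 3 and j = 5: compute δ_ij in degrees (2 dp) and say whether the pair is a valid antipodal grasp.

δ = 36.30°, valid

α = atan 0.55 = 28.81°;  2α = 57.62°
edge 3: e_3 = (-1.67, +1.57);  n_3 = (+0.6850, +0.7286)
edge 5: e_5 = (+0.46, -2.49);  n_5 = (-0.9834, -0.1817)
∠(n_3, n_5) = 143.70°
δ = |180° − 143.70°| = 36.30°
36.30° ≤ 2α = 57.62°  →  valid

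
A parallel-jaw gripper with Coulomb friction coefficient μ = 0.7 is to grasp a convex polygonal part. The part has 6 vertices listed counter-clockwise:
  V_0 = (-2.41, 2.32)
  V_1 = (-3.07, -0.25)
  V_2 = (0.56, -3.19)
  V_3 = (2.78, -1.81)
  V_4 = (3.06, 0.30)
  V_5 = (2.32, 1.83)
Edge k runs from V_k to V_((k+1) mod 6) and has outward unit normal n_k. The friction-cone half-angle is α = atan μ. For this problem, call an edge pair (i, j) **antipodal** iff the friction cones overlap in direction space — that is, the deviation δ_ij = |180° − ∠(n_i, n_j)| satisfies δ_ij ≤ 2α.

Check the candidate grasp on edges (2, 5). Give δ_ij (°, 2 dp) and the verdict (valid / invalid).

δ = 37.78°, valid

α = atan 0.7 = 34.99°;  2α = 69.98°
edge 2: e_2 = (+2.22, +1.38);  n_2 = (+0.5279, -0.8493)
edge 5: e_5 = (-4.73, +0.49);  n_5 = (+0.1030, +0.9947)
∠(n_2, n_5) = 142.22°
δ = |180° − 142.22°| = 37.78°
37.78° ≤ 2α = 69.98°  →  valid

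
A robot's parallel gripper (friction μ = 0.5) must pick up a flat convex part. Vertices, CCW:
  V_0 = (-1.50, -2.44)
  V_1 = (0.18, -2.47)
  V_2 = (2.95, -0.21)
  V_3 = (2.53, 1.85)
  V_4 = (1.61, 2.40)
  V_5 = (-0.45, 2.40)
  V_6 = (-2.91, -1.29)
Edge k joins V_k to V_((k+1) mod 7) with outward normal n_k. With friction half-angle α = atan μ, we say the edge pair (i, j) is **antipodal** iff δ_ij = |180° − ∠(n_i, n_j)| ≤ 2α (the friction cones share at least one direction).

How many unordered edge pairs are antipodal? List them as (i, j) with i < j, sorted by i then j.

α = atan 0.5 = 26.57°;  2α = 53.13°
n_0 = (-0.0179, -0.9998)
n_1 = (+0.6322, -0.7748)
n_2 = (+0.9798, +0.1998)
n_3 = (+0.5131, +0.8583)
n_4 = (+0.0000, +1.0000)
n_5 = (-0.8321, +0.5547)
n_6 = (-0.6320, -0.7749)
  (0,1): δ = 139.77°  ·
  (0,2): δ = 77.45°  ·
  (0,3): δ = 29.85°  ✓
  (0,4): δ = 1.02°  ✓
  (0,5): δ = 57.33°  ·
  (0,6): δ = 141.82°  ·
  (1,2): δ = 117.69°  ·
  (1,3): δ = 70.08°  ·
  (1,4): δ = 39.21°  ✓
  (1,5): δ = 17.10°  ✓
  (1,6): δ = 101.59°  ·
  (2,3): δ = 132.40°  ·
  (2,4): δ = 101.52°  ·
  (2,5): δ = 45.21°  ✓
  (2,6): δ = 39.28°  ✓
  (3,4): δ = 149.13°  ·
  (3,5): δ = 92.82°  ·
  (3,6): δ = 8.33°  ✓
  (4,5): δ = 123.69°  ·
  (4,6): δ = 39.20°  ✓
  (5,6): δ = 95.51°  ·
antipodal pairs: 8

count = 8; pairs: (0,3), (0,4), (1,4), (1,5), (2,5), (2,6), (3,6), (4,6)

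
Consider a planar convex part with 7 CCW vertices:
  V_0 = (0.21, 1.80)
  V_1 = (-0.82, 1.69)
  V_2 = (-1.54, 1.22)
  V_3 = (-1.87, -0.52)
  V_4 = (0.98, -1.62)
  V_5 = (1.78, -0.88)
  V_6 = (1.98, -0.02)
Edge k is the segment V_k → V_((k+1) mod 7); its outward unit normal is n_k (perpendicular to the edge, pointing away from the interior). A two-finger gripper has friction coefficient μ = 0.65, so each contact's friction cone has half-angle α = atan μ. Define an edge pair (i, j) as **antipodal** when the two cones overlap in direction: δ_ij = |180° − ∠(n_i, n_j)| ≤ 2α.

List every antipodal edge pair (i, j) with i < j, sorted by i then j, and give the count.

α = atan 0.65 = 33.02°;  2α = 66.05°
n_0 = (-0.1062, +0.9943)
n_1 = (-0.5466, +0.8374)
n_2 = (-0.9825, +0.1863)
n_3 = (-0.3601, -0.9329)
n_4 = (+0.6790, -0.7341)
n_5 = (+0.9740, -0.2265)
n_6 = (+0.7169, +0.6972)
  (0,1): δ = 152.96°  ·
  (0,2): δ = 106.83°  ·
  (0,3): δ = 27.20°  ✓
  (0,4): δ = 36.67°  ✓
  (0,5): δ = 70.81°  ·
  (0,6): δ = 128.11°  ·
  (1,2): δ = 133.87°  ·
  (1,3): δ = 54.24°  ✓
  (1,4): δ = 9.63°  ✓
  (1,5): δ = 43.77°  ✓
  (1,6): δ = 101.07°  ·
  (2,3): δ = 100.37°  ·
  (2,4): δ = 36.49°  ✓
  (2,5): δ = 2.35°  ✓
  (2,6): δ = 54.94°  ✓
  (3,4): δ = 116.13°  ·
  (3,5): δ = 81.99°  ·
  (3,6): δ = 24.69°  ✓
  (4,5): δ = 145.86°  ·
  (4,6): δ = 88.57°  ·
  (5,6): δ = 122.71°  ·
antipodal pairs: 9

count = 9; pairs: (0,3), (0,4), (1,3), (1,4), (1,5), (2,4), (2,5), (2,6), (3,6)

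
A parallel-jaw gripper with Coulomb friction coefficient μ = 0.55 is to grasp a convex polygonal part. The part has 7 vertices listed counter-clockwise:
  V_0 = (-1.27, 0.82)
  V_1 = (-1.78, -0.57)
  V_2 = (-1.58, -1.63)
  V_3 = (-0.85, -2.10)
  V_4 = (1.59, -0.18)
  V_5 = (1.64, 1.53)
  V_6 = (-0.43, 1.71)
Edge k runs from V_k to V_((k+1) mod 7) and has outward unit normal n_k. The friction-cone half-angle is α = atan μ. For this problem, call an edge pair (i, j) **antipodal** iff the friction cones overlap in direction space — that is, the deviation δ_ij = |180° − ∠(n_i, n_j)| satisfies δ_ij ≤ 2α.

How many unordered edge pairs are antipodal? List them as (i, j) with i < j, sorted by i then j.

α = atan 0.55 = 28.81°;  2α = 57.62°
n_0 = (-0.9388, +0.3445)
n_1 = (-0.9827, -0.1854)
n_2 = (-0.5413, -0.8408)
n_3 = (+0.6184, -0.7859)
n_4 = (+0.9996, -0.0292)
n_5 = (+0.0866, +0.9962)
n_6 = (-0.7272, +0.6864)
  (0,1): δ = 149.17°  ·
  (0,2): δ = 102.63°  ·
  (0,3): δ = 31.65°  ✓
  (0,4): δ = 18.47°  ✓
  (0,5): δ = 105.18°  ·
  (0,6): δ = 156.80°  ·
  (1,2): δ = 133.46°  ·
  (1,3): δ = 62.49°  ·
  (1,4): δ = 12.36°  ✓
  (1,5): δ = 74.35°  ·
  (1,6): δ = 125.97°  ·
  (2,3): δ = 109.03°  ·
  (2,4): δ = 58.90°  ·
  (2,5): δ = 27.81°  ✓
  (2,6): δ = 79.43°  ·
  (3,4): δ = 129.87°  ·
  (3,5): δ = 43.17°  ✓
  (3,6): δ = 8.46°  ✓
  (4,5): δ = 93.29°  ·
  (4,6): δ = 41.67°  ✓
  (5,6): δ = 128.37°  ·
antipodal pairs: 7

count = 7; pairs: (0,3), (0,4), (1,4), (2,5), (3,5), (3,6), (4,6)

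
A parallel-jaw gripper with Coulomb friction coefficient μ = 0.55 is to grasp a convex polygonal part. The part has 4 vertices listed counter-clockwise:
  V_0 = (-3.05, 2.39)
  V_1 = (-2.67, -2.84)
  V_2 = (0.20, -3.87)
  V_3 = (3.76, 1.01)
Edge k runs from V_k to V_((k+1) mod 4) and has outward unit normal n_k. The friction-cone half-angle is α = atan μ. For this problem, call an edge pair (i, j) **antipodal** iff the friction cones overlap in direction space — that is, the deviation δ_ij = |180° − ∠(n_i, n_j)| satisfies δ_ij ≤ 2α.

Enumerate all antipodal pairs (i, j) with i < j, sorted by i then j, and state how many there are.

count = 2; pairs: (0,2), (1,3)

α = atan 0.55 = 28.81°;  2α = 57.62°
n_0 = (-0.9974, -0.0725)
n_1 = (-0.3378, -0.9412)
n_2 = (+0.8079, -0.5894)
n_3 = (+0.1986, +0.9801)
  (0,1): δ = 113.90°  ·
  (0,2): δ = 40.27°  ✓
  (0,3): δ = 74.39°  ·
  (1,2): δ = 106.37°  ·
  (1,3): δ = 8.29°  ✓
  (2,3): δ = 65.34°  ·
antipodal pairs: 2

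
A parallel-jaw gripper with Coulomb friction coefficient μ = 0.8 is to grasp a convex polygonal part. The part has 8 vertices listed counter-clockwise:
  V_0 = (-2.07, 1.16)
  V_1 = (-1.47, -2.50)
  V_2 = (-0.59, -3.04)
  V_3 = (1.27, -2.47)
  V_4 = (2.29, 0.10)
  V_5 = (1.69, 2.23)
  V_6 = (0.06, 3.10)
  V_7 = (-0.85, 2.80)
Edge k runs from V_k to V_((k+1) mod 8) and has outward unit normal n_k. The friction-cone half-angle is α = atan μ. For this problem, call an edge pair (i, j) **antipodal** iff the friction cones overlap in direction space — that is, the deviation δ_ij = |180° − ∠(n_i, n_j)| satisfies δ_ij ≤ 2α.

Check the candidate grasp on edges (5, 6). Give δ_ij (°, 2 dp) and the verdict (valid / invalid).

δ = 133.66°, invalid

α = atan 0.8 = 38.66°;  2α = 77.32°
edge 5: e_5 = (-1.63, +0.87);  n_5 = (+0.4709, +0.8822)
edge 6: e_6 = (-0.91, -0.30);  n_6 = (-0.3131, +0.9497)
∠(n_5, n_6) = 46.34°
δ = |180° − 46.34°| = 133.66°
133.66° > 2α = 77.32°  →  invalid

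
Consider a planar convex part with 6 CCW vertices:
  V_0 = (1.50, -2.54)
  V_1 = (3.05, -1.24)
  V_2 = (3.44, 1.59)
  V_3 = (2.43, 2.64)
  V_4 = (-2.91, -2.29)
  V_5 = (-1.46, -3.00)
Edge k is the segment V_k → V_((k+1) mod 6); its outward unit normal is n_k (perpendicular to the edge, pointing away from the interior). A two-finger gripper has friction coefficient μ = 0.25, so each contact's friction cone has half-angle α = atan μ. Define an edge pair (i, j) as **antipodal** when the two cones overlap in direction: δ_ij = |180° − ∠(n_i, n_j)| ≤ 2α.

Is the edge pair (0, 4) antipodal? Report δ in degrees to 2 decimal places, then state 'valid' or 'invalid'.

δ = 113.92°, invalid

α = atan 0.25 = 14.04°;  2α = 28.07°
edge 0: e_0 = (+1.55, +1.30);  n_0 = (+0.6426, -0.7662)
edge 4: e_4 = (+1.45, -0.71);  n_4 = (-0.4398, -0.8981)
∠(n_0, n_4) = 66.08°
δ = |180° − 66.08°| = 113.92°
113.92° > 2α = 28.07°  →  invalid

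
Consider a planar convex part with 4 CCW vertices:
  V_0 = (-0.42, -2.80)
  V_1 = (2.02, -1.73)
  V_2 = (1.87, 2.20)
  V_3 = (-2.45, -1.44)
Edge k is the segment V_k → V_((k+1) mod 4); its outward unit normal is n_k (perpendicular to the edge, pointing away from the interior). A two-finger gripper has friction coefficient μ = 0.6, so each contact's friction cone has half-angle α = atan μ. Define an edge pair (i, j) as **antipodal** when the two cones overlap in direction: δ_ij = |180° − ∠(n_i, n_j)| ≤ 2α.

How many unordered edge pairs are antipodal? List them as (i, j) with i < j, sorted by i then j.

count = 3; pairs: (0,2), (1,2), (1,3)

α = atan 0.6 = 30.96°;  2α = 61.93°
n_0 = (+0.4016, -0.9158)
n_1 = (+0.9993, +0.0381)
n_2 = (-0.6444, +0.7647)
n_3 = (-0.5566, -0.8308)
  (0,1): δ = 111.49°  ·
  (0,2): δ = 16.44°  ✓
  (0,3): δ = 122.50°  ·
  (1,2): δ = 52.07°  ✓
  (1,3): δ = 53.99°  ✓
  (2,3): δ = 73.94°  ·
antipodal pairs: 3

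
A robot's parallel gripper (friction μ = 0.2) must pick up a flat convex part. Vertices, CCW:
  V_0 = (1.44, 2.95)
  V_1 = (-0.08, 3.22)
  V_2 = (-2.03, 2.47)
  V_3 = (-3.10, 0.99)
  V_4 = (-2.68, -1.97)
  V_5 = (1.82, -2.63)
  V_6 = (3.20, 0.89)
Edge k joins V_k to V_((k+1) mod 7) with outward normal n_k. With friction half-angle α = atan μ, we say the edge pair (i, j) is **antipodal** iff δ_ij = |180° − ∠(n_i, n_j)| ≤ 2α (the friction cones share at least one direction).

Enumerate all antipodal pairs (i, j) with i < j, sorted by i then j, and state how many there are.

count = 2; pairs: (0,4), (2,5)

α = atan 0.2 = 11.31°;  2α = 22.62°
n_0 = (+0.1749, +0.9846)
n_1 = (-0.3590, +0.9333)
n_2 = (-0.8104, +0.5859)
n_3 = (-0.9901, -0.1405)
n_4 = (-0.1451, -0.9894)
n_5 = (+0.9310, -0.3650)
n_6 = (+0.7603, +0.6496)
  (0,1): δ = 148.89°  ·
  (0,2): δ = 115.79°  ·
  (0,3): δ = 71.85°  ·
  (0,4): δ = 1.73°  ✓
  (0,5): δ = 78.67°  ·
  (0,6): δ = 140.58°  ·
  (1,2): δ = 146.90°  ·
  (1,3): δ = 102.96°  ·
  (1,4): δ = 29.38°  ·
  (1,5): δ = 47.56°  ·
  (1,6): δ = 109.47°  ·
  (2,3): δ = 136.06°  ·
  (2,4): δ = 62.48°  ·
  (2,5): δ = 14.46°  ✓
  (2,6): δ = 76.38°  ·
  (3,4): δ = 106.42°  ·
  (3,5): δ = 29.48°  ·
  (3,6): δ = 32.43°  ·
  (4,5): δ = 103.06°  ·
  (4,6): δ = 41.15°  ·
  (5,6): δ = 118.08°  ·
antipodal pairs: 2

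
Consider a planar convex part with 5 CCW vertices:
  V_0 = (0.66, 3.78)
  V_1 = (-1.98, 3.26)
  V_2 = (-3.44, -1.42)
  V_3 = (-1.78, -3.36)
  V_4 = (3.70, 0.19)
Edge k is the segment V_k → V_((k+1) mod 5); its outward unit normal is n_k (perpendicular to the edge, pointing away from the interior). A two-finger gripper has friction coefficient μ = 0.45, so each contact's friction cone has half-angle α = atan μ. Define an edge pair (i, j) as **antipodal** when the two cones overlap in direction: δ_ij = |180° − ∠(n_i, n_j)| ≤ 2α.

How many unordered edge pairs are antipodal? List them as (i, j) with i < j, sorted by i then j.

count = 3; pairs: (0,3), (1,3), (2,4)

α = atan 0.45 = 24.23°;  2α = 48.46°
n_0 = (-0.1933, +0.9811)
n_1 = (-0.9546, +0.2978)
n_2 = (-0.7598, -0.6501)
n_3 = (+0.5437, -0.8393)
n_4 = (+0.7631, +0.6462)
  (0,1): δ = 118.47°  ·
  (0,2): δ = 60.59°  ·
  (0,3): δ = 21.79°  ✓
  (0,4): δ = 119.11°  ·
  (1,2): δ = 122.12°  ·
  (1,3): δ = 39.74°  ✓
  (1,4): δ = 57.58°  ·
  (2,3): δ = 97.62°  ·
  (2,4): δ = 0.29°  ✓
  (3,4): δ = 82.68°  ·
antipodal pairs: 3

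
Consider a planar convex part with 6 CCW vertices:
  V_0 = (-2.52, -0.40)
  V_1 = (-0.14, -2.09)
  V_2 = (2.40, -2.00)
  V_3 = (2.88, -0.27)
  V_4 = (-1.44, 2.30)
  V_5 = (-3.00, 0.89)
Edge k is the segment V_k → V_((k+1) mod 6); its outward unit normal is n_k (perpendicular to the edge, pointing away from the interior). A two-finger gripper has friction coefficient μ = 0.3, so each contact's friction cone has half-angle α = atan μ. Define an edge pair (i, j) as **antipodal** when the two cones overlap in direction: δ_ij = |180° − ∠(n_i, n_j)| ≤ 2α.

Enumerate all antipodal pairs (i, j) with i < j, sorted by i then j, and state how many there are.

count = 3; pairs: (0,3), (1,3), (2,4)

α = atan 0.3 = 16.70°;  2α = 33.40°
n_0 = (-0.5790, -0.8154)
n_1 = (+0.0354, -0.9994)
n_2 = (+0.9636, -0.2674)
n_3 = (+0.5113, +0.8594)
n_4 = (-0.6705, +0.7419)
n_5 = (-0.9372, -0.3487)
  (0,1): δ = 142.59°  ·
  (0,2): δ = 70.13°  ·
  (0,3): δ = 4.63°  ✓
  (0,4): δ = 77.49°  ·
  (0,5): δ = 145.79°  ·
  (1,2): δ = 107.54°  ·
  (1,3): δ = 32.78°  ✓
  (1,4): δ = 40.08°  ·
  (1,5): δ = 108.38°  ·
  (2,3): δ = 105.24°  ·
  (2,4): δ = 32.38°  ✓
  (2,5): δ = 35.92°  ·
  (3,4): δ = 107.14°  ·
  (3,5): δ = 38.84°  ·
  (4,5): δ = 111.70°  ·
antipodal pairs: 3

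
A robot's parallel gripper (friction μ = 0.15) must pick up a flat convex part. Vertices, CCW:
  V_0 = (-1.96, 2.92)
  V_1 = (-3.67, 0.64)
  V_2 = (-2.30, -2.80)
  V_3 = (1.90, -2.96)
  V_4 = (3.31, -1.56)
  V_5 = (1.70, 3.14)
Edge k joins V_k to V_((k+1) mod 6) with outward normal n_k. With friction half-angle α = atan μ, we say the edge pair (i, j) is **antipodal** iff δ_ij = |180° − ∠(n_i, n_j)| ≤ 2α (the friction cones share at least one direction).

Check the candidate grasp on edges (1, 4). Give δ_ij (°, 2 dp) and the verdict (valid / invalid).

α = atan 0.15 = 8.53°;  2α = 17.06°
edge 1: e_1 = (+1.37, -3.44);  n_1 = (-0.9290, -0.3700)
edge 4: e_4 = (-1.61, +4.70);  n_4 = (+0.9460, +0.3241)
∠(n_1, n_4) = 177.19°
δ = |180° − 177.19°| = 2.81°
2.81° ≤ 2α = 17.06°  →  valid

δ = 2.81°, valid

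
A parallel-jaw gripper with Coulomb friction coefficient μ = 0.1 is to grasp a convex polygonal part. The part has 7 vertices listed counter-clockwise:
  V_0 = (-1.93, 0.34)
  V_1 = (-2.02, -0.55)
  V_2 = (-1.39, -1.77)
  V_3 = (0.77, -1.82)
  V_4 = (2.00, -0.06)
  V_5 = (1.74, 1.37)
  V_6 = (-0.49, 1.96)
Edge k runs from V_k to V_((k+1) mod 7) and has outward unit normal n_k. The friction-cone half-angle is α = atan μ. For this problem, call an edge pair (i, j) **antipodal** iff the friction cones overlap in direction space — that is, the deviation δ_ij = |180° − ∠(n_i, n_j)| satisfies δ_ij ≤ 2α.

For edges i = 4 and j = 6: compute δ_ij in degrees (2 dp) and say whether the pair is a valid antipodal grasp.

α = atan 0.1 = 5.71°;  2α = 11.42°
edge 4: e_4 = (-0.26, +1.43);  n_4 = (+0.9839, +0.1789)
edge 6: e_6 = (-1.44, -1.62);  n_6 = (-0.7474, +0.6644)
∠(n_4, n_6) = 128.06°
δ = |180° − 128.06°| = 51.94°
51.94° > 2α = 11.42°  →  invalid

δ = 51.94°, invalid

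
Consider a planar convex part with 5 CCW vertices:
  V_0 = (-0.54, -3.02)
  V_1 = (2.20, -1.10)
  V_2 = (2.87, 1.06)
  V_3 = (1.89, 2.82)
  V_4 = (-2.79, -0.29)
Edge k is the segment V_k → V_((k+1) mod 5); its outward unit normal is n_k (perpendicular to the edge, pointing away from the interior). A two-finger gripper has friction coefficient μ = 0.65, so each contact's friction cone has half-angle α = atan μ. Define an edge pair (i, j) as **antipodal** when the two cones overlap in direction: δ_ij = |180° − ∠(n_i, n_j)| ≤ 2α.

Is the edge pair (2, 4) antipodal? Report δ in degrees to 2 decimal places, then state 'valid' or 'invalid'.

δ = 10.38°, valid

α = atan 0.65 = 33.02°;  2α = 66.05°
edge 2: e_2 = (-0.98, +1.76);  n_2 = (+0.8737, +0.4865)
edge 4: e_4 = (+2.25, -2.73);  n_4 = (-0.7717, -0.6360)
∠(n_2, n_4) = 169.62°
δ = |180° − 169.62°| = 10.38°
10.38° ≤ 2α = 66.05°  →  valid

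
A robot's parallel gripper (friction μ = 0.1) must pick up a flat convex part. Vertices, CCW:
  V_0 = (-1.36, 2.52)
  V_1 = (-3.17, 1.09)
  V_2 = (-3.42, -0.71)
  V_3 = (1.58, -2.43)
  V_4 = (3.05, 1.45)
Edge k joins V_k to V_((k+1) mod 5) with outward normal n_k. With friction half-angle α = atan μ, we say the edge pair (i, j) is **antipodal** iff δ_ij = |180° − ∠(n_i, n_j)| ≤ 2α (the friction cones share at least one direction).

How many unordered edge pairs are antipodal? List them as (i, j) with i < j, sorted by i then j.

α = atan 0.1 = 5.71°;  2α = 11.42°
n_0 = (-0.6199, +0.7847)
n_1 = (-0.9905, +0.1376)
n_2 = (-0.3253, -0.9456)
n_3 = (+0.9351, -0.3543)
n_4 = (+0.2358, +0.9718)
  (0,1): δ = 136.22°  ·
  (0,2): δ = 57.29°  ·
  (0,3): δ = 30.94°  ·
  (0,4): δ = 128.05°  ·
  (1,2): δ = 101.08°  ·
  (1,3): δ = 12.84°  ·
  (1,4): δ = 84.27°  ·
  (2,3): δ = 91.77°  ·
  (2,4): δ = 5.35°  ✓
  (3,4): δ = 82.89°  ·
antipodal pairs: 1

count = 1; pairs: (2,4)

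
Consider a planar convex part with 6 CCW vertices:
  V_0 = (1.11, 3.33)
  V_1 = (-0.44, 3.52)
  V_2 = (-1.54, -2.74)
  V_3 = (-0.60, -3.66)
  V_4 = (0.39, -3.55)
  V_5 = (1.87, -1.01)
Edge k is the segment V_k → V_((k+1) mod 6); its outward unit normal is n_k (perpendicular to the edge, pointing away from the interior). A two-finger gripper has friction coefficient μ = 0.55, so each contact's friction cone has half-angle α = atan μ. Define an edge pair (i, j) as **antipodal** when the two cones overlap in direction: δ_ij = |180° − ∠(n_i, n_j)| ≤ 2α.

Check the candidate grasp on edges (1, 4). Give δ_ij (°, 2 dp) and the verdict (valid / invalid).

δ = 20.26°, valid

α = atan 0.55 = 28.81°;  2α = 57.62°
edge 1: e_1 = (-1.10, -6.26);  n_1 = (-0.9849, +0.1731)
edge 4: e_4 = (+1.48, +2.54);  n_4 = (+0.8640, -0.5034)
∠(n_1, n_4) = 159.74°
δ = |180° − 159.74°| = 20.26°
20.26° ≤ 2α = 57.62°  →  valid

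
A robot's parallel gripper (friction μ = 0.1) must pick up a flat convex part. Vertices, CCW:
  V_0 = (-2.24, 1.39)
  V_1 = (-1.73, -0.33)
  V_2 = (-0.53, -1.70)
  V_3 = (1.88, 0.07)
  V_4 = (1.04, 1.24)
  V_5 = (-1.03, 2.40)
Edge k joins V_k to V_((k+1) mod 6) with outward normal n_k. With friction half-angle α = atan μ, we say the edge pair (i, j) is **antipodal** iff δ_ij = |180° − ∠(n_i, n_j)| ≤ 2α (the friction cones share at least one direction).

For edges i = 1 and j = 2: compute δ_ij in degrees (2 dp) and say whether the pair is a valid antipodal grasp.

α = atan 0.1 = 5.71°;  2α = 11.42°
edge 1: e_1 = (+1.20, -1.37);  n_1 = (-0.7522, -0.6589)
edge 2: e_2 = (+2.41, +1.77);  n_2 = (+0.5919, -0.8060)
∠(n_1, n_2) = 85.08°
δ = |180° − 85.08°| = 94.92°
94.92° > 2α = 11.42°  →  invalid

δ = 94.92°, invalid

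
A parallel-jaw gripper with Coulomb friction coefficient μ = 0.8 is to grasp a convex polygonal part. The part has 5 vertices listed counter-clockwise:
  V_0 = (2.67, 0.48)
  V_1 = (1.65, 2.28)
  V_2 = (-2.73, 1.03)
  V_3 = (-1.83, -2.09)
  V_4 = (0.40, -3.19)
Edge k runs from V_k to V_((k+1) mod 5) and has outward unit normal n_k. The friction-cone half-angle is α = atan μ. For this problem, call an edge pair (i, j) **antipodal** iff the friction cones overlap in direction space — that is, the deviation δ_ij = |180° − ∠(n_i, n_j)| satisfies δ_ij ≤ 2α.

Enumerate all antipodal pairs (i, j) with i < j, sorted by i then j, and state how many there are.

count = 5; pairs: (0,2), (0,3), (1,3), (1,4), (2,4)

α = atan 0.8 = 38.66°;  2α = 77.32°
n_0 = (+0.8700, +0.4930)
n_1 = (-0.2744, +0.9616)
n_2 = (-0.9608, -0.2772)
n_3 = (-0.4424, -0.8968)
n_4 = (+0.8505, -0.5260)
  (0,1): δ = 103.61°  ·
  (0,2): δ = 13.45°  ✓
  (0,3): δ = 34.21°  ✓
  (0,4): δ = 118.72°  ·
  (1,2): δ = 89.84°  ·
  (1,3): δ = 42.18°  ✓
  (1,4): δ = 42.33°  ✓
  (2,3): δ = 132.35°  ·
  (2,4): δ = 47.83°  ✓
  (3,4): δ = 95.48°  ·
antipodal pairs: 5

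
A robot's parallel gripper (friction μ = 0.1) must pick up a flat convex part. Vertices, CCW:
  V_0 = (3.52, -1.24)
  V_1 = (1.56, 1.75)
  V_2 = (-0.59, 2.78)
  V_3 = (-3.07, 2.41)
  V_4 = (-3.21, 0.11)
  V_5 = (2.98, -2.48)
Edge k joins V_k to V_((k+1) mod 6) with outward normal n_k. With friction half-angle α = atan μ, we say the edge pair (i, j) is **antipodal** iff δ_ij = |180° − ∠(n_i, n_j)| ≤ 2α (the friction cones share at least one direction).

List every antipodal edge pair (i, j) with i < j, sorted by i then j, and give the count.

count = 1; pairs: (1,4)

α = atan 0.1 = 5.71°;  2α = 11.42°
n_0 = (+0.8363, +0.5482)
n_1 = (+0.4320, +0.9019)
n_2 = (-0.1476, +0.9891)
n_3 = (-0.9982, +0.0608)
n_4 = (-0.3860, -0.9225)
n_5 = (+0.9168, -0.3993)
  (0,1): δ = 148.84°  ·
  (0,2): δ = 114.76°  ·
  (0,3): δ = 36.73°  ·
  (0,4): δ = 34.05°  ·
  (0,5): δ = 123.22°  ·
  (1,2): δ = 145.92°  ·
  (1,3): δ = 67.89°  ·
  (1,4): δ = 2.89°  ✓
  (1,5): δ = 92.07°  ·
  (2,3): δ = 101.97°  ·
  (2,4): δ = 31.19°  ·
  (2,5): δ = 57.98°  ·
  (3,4): δ = 109.22°  ·
  (3,5): δ = 20.05°  ·
  (4,5): δ = 90.83°  ·
antipodal pairs: 1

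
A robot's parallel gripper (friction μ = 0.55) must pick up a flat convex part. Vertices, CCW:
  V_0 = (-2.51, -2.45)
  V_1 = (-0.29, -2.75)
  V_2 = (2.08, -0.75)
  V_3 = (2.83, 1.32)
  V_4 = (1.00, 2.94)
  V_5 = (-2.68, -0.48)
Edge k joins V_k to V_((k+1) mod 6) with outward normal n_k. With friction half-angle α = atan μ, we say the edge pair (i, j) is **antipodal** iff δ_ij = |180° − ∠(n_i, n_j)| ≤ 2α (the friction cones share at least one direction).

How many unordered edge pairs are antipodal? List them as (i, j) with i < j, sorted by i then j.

count = 7; pairs: (0,3), (0,4), (1,4), (1,5), (2,4), (2,5), (3,5)

α = atan 0.55 = 28.81°;  2α = 57.62°
n_0 = (-0.1339, -0.9910)
n_1 = (+0.6449, -0.7642)
n_2 = (+0.9402, -0.3406)
n_3 = (+0.6628, +0.7488)
n_4 = (-0.6808, +0.7325)
n_5 = (-0.9963, -0.0860)
  (0,1): δ = 132.14°  ·
  (0,2): δ = 102.22°  ·
  (0,3): δ = 33.82°  ✓
  (0,4): δ = 50.60°  ✓
  (0,5): δ = 102.63°  ·
  (1,2): δ = 150.08°  ·
  (1,3): δ = 81.68°  ·
  (1,4): δ = 2.74°  ✓
  (1,5): δ = 54.77°  ✓
  (2,3): δ = 111.60°  ·
  (2,4): δ = 27.18°  ✓
  (2,5): δ = 24.85°  ✓
  (3,4): δ = 95.58°  ·
  (3,5): δ = 43.55°  ✓
  (4,5): δ = 127.97°  ·
antipodal pairs: 7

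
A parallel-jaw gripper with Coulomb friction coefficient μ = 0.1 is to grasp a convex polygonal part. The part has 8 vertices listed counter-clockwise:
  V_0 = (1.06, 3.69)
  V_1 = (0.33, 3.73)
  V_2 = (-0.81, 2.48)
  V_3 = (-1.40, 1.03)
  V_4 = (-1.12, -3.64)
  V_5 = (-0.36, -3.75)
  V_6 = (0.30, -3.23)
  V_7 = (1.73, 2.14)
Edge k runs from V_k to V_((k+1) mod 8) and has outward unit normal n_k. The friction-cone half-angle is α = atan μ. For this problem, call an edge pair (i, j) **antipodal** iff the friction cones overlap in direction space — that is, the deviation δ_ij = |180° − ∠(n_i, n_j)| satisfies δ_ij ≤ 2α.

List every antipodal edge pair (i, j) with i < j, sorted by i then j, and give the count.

count = 3; pairs: (0,4), (1,5), (2,6)

α = atan 0.1 = 5.71°;  2α = 11.42°
n_0 = (+0.0547, +0.9985)
n_1 = (-0.7389, +0.6738)
n_2 = (-0.9263, +0.3769)
n_3 = (-0.9982, -0.0598)
n_4 = (-0.1432, -0.9897)
n_5 = (+0.6189, -0.7855)
n_6 = (+0.9663, -0.2573)
n_7 = (+0.9179, +0.3968)
  (0,1): δ = 129.23°  ·
  (0,2): δ = 109.00°  ·
  (0,3): δ = 83.43°  ·
  (0,4): δ = 5.10°  ✓
  (0,5): δ = 41.37°  ·
  (0,6): δ = 78.22°  ·
  (0,7): δ = 116.51°  ·
  (1,2): δ = 159.78°  ·
  (1,3): δ = 134.20°  ·
  (1,4): δ = 55.87°  ·
  (1,5): δ = 9.40°  ✓
  (1,6): δ = 27.45°  ·
  (1,7): δ = 65.74°  ·
  (2,3): δ = 154.43°  ·
  (2,4): δ = 76.09°  ·
  (2,5): δ = 29.62°  ·
  (2,6): δ = 7.23°  ✓
  (2,7): δ = 45.52°  ·
  (3,4): δ = 101.67°  ·
  (3,5): δ = 55.20°  ·
  (3,6): δ = 18.34°  ·
  (3,7): δ = 19.95°  ·
  (4,5): δ = 133.53°  ·
  (4,6): δ = 96.68°  ·
  (4,7): δ = 58.39°  ·
  (5,6): δ = 143.15°  ·
  (5,7): δ = 104.86°  ·
  (6,7): δ = 141.71°  ·
antipodal pairs: 3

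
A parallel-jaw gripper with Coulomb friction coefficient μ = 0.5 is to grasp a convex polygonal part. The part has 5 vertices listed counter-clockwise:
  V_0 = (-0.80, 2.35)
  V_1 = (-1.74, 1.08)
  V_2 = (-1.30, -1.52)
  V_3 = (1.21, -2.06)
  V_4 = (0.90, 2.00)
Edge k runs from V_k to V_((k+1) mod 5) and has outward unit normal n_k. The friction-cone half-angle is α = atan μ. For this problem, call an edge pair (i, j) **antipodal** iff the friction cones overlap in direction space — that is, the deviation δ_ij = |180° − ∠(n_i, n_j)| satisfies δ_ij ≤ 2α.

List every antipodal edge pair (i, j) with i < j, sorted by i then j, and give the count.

count = 3; pairs: (0,3), (1,3), (2,4)

α = atan 0.5 = 26.57°;  2α = 53.13°
n_0 = (-0.8038, +0.5949)
n_1 = (-0.9860, -0.1669)
n_2 = (-0.2103, -0.9776)
n_3 = (+0.9971, +0.0761)
n_4 = (+0.2017, +0.9795)
  (0,1): δ = 133.89°  ·
  (0,2): δ = 65.63°  ·
  (0,3): δ = 40.87°  ✓
  (0,4): δ = 114.87°  ·
  (1,2): δ = 111.75°  ·
  (1,3): δ = 5.24°  ✓
  (1,4): δ = 68.76°  ·
  (2,3): δ = 73.49°  ·
  (2,4): δ = 0.51°  ✓
  (3,4): δ = 106.00°  ·
antipodal pairs: 3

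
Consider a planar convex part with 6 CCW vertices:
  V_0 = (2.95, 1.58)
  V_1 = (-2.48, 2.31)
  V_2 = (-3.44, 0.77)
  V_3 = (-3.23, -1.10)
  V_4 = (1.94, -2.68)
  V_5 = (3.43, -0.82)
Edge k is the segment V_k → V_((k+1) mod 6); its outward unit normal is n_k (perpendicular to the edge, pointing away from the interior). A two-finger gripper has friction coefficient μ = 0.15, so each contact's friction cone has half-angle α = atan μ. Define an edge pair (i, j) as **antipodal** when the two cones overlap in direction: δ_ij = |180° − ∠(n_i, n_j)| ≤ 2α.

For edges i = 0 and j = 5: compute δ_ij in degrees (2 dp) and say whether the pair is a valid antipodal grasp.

δ = 108.97°, invalid

α = atan 0.15 = 8.53°;  2α = 17.06°
edge 0: e_0 = (-5.43, +0.73);  n_0 = (+0.1332, +0.9911)
edge 5: e_5 = (-0.48, +2.40);  n_5 = (+0.9806, +0.1961)
∠(n_0, n_5) = 71.03°
δ = |180° − 71.03°| = 108.97°
108.97° > 2α = 17.06°  →  invalid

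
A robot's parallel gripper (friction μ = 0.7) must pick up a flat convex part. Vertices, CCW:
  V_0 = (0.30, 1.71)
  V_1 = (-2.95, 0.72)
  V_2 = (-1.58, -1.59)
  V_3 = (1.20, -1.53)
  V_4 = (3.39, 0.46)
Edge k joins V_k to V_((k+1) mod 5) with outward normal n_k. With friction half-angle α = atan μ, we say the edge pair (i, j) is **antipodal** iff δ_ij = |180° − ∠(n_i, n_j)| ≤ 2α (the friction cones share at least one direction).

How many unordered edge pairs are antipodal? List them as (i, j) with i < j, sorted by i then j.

α = atan 0.7 = 34.99°;  2α = 69.98°
n_0 = (-0.2914, +0.9566)
n_1 = (-0.8601, -0.5101)
n_2 = (+0.0216, -0.9998)
n_3 = (+0.6725, -0.7401)
n_4 = (+0.3750, +0.9270)
  (0,1): δ = 76.27°  ·
  (0,2): δ = 15.71°  ✓
  (0,3): δ = 25.32°  ✓
  (0,4): δ = 141.03°  ·
  (1,2): δ = 119.43°  ·
  (1,3): δ = 78.41°  ·
  (1,4): δ = 37.30°  ✓
  (2,3): δ = 138.98°  ·
  (2,4): δ = 23.26°  ✓
  (3,4): δ = 64.29°  ✓
antipodal pairs: 5

count = 5; pairs: (0,2), (0,3), (1,4), (2,4), (3,4)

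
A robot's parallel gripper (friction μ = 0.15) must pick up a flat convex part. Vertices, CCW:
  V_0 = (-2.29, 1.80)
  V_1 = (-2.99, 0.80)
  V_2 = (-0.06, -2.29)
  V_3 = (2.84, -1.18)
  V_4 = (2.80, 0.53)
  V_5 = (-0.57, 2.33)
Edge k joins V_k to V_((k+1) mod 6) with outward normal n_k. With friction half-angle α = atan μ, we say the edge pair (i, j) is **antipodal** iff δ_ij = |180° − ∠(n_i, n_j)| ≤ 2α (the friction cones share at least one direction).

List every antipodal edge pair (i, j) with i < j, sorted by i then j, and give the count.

count = 1; pairs: (2,5)

α = atan 0.15 = 8.53°;  2α = 17.06°
n_0 = (-0.8192, +0.5735)
n_1 = (-0.7256, -0.6881)
n_2 = (+0.3575, -0.9339)
n_3 = (+0.9997, +0.0234)
n_4 = (+0.4711, +0.8821)
n_5 = (-0.2945, +0.9557)
  (0,1): δ = 101.53°  ·
  (0,2): δ = 34.06°  ·
  (0,3): δ = 36.33°  ·
  (0,4): δ = 96.88°  ·
  (0,5): δ = 142.12°  ·
  (1,2): δ = 112.53°  ·
  (1,3): δ = 42.14°  ·
  (1,4): δ = 18.41°  ·
  (1,5): δ = 63.65°  ·
  (2,3): δ = 109.60°  ·
  (2,4): δ = 49.05°  ·
  (2,5): δ = 3.82°  ✓
  (3,4): δ = 119.45°  ·
  (3,5): δ = 74.21°  ·
  (4,5): δ = 134.77°  ·
antipodal pairs: 1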